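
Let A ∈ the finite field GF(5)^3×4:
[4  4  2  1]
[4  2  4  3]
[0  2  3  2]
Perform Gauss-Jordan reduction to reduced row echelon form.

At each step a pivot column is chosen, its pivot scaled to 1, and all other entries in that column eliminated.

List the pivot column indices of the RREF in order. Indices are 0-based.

pivot(0,0)=4: scale R0 → (1, 1, 3, 4)
  clear (1,0): R1 −= (4)R0 → (0, 3, 2, 2)
pivot(1,1)=3: scale R1 → (0, 1, 4, 4)
  clear (0,1): R0 −= (1)R1 → (1, 0, 4, 0)
  clear (2,1): R2 −= (2)R1 → (0, 0, 0, 4)
col 2: no nonzero at/below row 2; advance.
pivot(2,3)=4: scale R2 → (0, 0, 0, 1)
  clear (1,3): R1 −= (4)R2 → (0, 1, 4, 0)

pivot columns: 0, 1, 3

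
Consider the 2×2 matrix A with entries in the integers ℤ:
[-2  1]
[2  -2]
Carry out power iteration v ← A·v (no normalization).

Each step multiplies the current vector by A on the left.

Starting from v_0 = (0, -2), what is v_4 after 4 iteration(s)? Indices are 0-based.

v_4 = (96, -136)

v_0 = (0, -2).
v_1 = A·v_0 = (-2, 4).
v_2 = A·v_1 = (8, -12).
v_3 = A·v_2 = (-28, 40).
v_4 = A·v_3 = (96, -136).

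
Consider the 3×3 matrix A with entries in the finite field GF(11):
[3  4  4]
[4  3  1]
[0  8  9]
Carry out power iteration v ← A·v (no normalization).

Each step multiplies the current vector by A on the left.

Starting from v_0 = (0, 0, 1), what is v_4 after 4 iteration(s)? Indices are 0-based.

v_0 = (0, 0, 1).
v_1 = A·v_0 = (4, 1, 9).
v_2 = A·v_1 = (8, 6, 1).
v_3 = A·v_2 = (8, 7, 2).
v_4 = A·v_3 = (5, 0, 8).

v_4 = (5, 0, 8)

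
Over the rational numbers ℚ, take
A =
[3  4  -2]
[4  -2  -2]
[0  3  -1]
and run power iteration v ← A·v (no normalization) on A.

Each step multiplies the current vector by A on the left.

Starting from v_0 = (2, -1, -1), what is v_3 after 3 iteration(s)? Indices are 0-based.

v_3 = (100, 188, -50)

v_0 = (2, -1, -1).
v_1 = A·v_0 = (4, 12, -2).
v_2 = A·v_1 = (64, -4, 38).
v_3 = A·v_2 = (100, 188, -50).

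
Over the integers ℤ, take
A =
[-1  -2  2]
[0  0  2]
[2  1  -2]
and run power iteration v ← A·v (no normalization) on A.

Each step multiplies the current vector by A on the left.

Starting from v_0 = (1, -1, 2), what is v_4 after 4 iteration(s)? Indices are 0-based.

v_0 = (1, -1, 2).
v_1 = A·v_0 = (5, 4, -3).
v_2 = A·v_1 = (-19, -6, 20).
v_3 = A·v_2 = (71, 40, -84).
v_4 = A·v_3 = (-319, -168, 350).

v_4 = (-319, -168, 350)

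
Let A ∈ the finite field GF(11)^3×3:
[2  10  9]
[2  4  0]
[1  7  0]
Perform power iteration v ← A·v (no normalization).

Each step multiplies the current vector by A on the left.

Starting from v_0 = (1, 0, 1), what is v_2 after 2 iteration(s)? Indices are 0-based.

v_0 = (1, 0, 1).
v_1 = A·v_0 = (0, 2, 1).
v_2 = A·v_1 = (7, 8, 3).

v_2 = (7, 8, 3)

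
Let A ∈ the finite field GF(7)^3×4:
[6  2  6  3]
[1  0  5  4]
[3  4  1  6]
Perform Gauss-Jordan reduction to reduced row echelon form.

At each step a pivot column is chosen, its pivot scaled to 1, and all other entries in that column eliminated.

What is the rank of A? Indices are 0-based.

step 1: normalize row 0 (÷6) = (1, 5, 1, 4)
  row 1: subtract 1×row0 = (0, 2, 4, 0)
  row 2: subtract 3×row0 = (0, 3, 5, 1)
step 2: normalize row 1 (÷2) = (0, 1, 2, 0)
  row 0: subtract 5×row1 = (1, 0, 5, 4)
  row 2: subtract 3×row1 = (0, 0, 6, 1)
step 3: normalize row 2 (÷6) = (0, 0, 1, 6)
  row 0: subtract 5×row2 = (1, 0, 0, 2)
  row 1: subtract 2×row2 = (0, 1, 0, 2)

rank = 3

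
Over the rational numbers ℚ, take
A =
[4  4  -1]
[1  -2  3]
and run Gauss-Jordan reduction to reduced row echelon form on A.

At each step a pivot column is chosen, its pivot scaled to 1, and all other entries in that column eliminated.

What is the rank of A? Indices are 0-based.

pivot(0,0)=4: scale R0 → (1, 1, -1/4)
  clear (1,0): R1 −= (1)R0 → (0, -3, 13/4)
pivot(1,1)=-3: scale R1 → (0, 1, -13/12)
  clear (0,1): R0 −= (1)R1 → (1, 0, 5/6)

rank = 2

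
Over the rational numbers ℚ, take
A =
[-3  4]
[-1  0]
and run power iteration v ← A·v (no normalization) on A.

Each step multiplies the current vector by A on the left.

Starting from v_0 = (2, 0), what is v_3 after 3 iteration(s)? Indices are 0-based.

v_3 = (-6, -10)

v_0 = (2, 0).
v_1 = A·v_0 = (-6, -2).
v_2 = A·v_1 = (10, 6).
v_3 = A·v_2 = (-6, -10).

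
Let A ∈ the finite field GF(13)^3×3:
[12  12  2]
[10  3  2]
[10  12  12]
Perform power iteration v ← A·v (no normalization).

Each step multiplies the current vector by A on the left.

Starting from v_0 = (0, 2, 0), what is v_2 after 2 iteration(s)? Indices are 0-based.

v_2 = (5, 7, 2)

v_0 = (0, 2, 0).
v_1 = A·v_0 = (11, 6, 11).
v_2 = A·v_1 = (5, 7, 2).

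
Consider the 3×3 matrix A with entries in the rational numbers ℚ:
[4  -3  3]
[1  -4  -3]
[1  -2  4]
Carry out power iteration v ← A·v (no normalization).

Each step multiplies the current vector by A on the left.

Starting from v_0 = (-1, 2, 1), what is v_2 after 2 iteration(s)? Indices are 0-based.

v_0 = (-1, 2, 1).
v_1 = A·v_0 = (-7, -12, -1).
v_2 = A·v_1 = (5, 44, 13).

v_2 = (5, 44, 13)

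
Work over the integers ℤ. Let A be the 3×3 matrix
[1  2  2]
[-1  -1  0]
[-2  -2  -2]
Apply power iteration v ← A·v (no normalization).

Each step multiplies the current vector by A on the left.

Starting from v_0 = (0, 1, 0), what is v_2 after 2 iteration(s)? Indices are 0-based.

v_2 = (-4, -1, 2)

v_0 = (0, 1, 0).
v_1 = A·v_0 = (2, -1, -2).
v_2 = A·v_1 = (-4, -1, 2).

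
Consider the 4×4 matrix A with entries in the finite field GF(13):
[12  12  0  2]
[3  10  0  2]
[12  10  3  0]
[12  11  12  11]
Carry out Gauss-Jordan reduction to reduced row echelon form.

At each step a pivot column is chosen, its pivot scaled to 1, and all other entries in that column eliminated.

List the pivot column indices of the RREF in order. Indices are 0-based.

pivot columns: 0, 1, 2, 3

[1] R0 /= 12  ⇒  (1, 1, 0, 11)
     R1 -= 3·R0  ⇒  (0, 7, 0, 8)
     R2 -= 12·R0  ⇒  (0, 11, 3, 11)
     R3 -= 12·R0  ⇒  (0, 12, 12, 9)
[2] R1 /= 7  ⇒  (0, 1, 0, 3)
     R0 -= 1·R1  ⇒  (1, 0, 0, 8)
     R2 -= 11·R1  ⇒  (0, 0, 3, 4)
     R3 -= 12·R1  ⇒  (0, 0, 12, 12)
[3] R2 /= 3  ⇒  (0, 0, 1, 10)
     R3 -= 12·R2  ⇒  (0, 0, 0, 9)
[4] R3 /= 9  ⇒  (0, 0, 0, 1)
     R0 -= 8·R3  ⇒  (1, 0, 0, 0)
     R1 -= 3·R3  ⇒  (0, 1, 0, 0)
     R2 -= 10·R3  ⇒  (0, 0, 1, 0)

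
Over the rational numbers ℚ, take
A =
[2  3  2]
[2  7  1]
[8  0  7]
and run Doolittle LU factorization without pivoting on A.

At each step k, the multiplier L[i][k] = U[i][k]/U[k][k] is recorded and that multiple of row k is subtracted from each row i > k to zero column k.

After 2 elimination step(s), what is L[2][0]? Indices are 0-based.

[col 0] pivot 2
  R1 -= 1*R0 → (0, 4, -1)  (L[1][0] := 1)
  R2 -= 4*R0 → (0, -12, -1)  (L[2][0] := 4)
[col 1] pivot 4
  R2 -= -3*R1 → (0, 0, -4)  (L[2][1] := -3)

L[2][0] = 4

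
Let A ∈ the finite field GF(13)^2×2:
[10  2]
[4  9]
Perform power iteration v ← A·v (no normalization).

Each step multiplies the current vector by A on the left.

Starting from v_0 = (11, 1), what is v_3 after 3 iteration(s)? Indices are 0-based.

v_0 = (11, 1).
v_1 = A·v_0 = (8, 1).
v_2 = A·v_1 = (4, 2).
v_3 = A·v_2 = (5, 8).

v_3 = (5, 8)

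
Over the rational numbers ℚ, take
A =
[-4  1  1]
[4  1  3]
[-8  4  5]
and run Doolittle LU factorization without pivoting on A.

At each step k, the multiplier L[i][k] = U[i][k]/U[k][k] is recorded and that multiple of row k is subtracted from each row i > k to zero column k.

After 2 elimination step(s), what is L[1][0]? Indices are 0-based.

[col 0] pivot -4
  R1 -= -1*R0 → (0, 2, 4)  (L[1][0] := -1)
  R2 -= 2*R0 → (0, 2, 3)  (L[2][0] := 2)
[col 1] pivot 2
  R2 -= 1*R1 → (0, 0, -1)  (L[2][1] := 1)

L[1][0] = -1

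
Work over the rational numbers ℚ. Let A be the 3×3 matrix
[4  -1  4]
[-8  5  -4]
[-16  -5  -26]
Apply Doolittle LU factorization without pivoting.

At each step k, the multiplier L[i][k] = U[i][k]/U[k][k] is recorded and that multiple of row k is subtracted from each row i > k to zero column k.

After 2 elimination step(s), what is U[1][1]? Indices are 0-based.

Step 1: pivot at (0,0) is 4.
  row1 ← row1 − (-2)·row0  ⇒  L[1][0]=-2, U row1=(0, 3, 4)
  row2 ← row2 − (-4)·row0  ⇒  L[2][0]=-4, U row2=(0, -9, -10)
Step 2: pivot at (1,1) is 3.
  row2 ← row2 − (-3)·row1  ⇒  L[2][1]=-3, U row2=(0, 0, 2)

U[1][1] = 3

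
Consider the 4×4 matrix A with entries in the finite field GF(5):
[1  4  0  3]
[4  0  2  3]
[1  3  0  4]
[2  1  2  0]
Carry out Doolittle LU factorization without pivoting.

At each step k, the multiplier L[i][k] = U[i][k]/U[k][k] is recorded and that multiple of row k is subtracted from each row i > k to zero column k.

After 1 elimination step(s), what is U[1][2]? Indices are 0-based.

k=0: U[0][0]=1
  eliminate (1,0): mult=4, new row 1: (0, 4, 2, 1); set L[1][0]=4
  eliminate (2,0): mult=1, new row 2: (0, 4, 0, 1); set L[2][0]=1
  eliminate (3,0): mult=2, new row 3: (0, 3, 2, 4); set L[3][0]=2

U[1][2] = 2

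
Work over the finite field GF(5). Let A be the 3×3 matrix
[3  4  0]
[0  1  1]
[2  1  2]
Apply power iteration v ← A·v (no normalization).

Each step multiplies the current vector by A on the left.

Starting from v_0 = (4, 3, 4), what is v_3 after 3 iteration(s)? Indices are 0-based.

v_0 = (4, 3, 4).
v_1 = A·v_0 = (4, 2, 4).
v_2 = A·v_1 = (0, 1, 3).
v_3 = A·v_2 = (4, 4, 2).

v_3 = (4, 4, 2)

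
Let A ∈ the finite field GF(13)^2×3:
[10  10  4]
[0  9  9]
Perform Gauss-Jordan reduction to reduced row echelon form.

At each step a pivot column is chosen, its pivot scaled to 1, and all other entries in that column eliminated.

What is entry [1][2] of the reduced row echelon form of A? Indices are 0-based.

pivot(0,0)=10: scale R0 → (1, 1, 3)
pivot(1,1)=9: scale R1 → (0, 1, 1)
  clear (0,1): R0 −= (1)R1 → (1, 0, 2)

M[1][2] = 1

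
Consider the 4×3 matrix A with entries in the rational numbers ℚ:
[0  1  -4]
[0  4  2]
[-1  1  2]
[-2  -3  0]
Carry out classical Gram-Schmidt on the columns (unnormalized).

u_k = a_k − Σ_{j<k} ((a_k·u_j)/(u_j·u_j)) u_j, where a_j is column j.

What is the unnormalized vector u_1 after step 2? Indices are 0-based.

Step 1: u_0 = a_0 = (0, 0, -1, -2).
Step 2: u_1 = a_1 − (1)·u_0 = (1, 4, 2, -1).

u_1 = (1, 4, 2, -1)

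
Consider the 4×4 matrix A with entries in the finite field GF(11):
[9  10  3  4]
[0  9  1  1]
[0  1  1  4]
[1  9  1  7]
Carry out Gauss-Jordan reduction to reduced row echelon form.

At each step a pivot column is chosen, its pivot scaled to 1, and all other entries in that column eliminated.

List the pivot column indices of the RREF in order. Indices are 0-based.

pivot columns: 0, 1, 2, 3

pivot(0,0)=9: scale R0 → (1, 6, 4, 9)
  clear (3,0): R3 −= (1)R0 → (0, 3, 8, 9)
pivot(1,1)=9: scale R1 → (0, 1, 5, 5)
  clear (0,1): R0 −= (6)R1 → (1, 0, 7, 1)
  clear (2,1): R2 −= (1)R1 → (0, 0, 7, 10)
  clear (3,1): R3 −= (3)R1 → (0, 0, 4, 5)
pivot(2,2)=7: scale R2 → (0, 0, 1, 3)
  clear (0,2): R0 −= (7)R2 → (1, 0, 0, 2)
  clear (1,2): R1 −= (5)R2 → (0, 1, 0, 1)
  clear (3,2): R3 −= (4)R2 → (0, 0, 0, 4)
pivot(3,3)=4: scale R3 → (0, 0, 0, 1)
  clear (0,3): R0 −= (2)R3 → (1, 0, 0, 0)
  clear (1,3): R1 −= (1)R3 → (0, 1, 0, 0)
  clear (2,3): R2 −= (3)R3 → (0, 0, 1, 0)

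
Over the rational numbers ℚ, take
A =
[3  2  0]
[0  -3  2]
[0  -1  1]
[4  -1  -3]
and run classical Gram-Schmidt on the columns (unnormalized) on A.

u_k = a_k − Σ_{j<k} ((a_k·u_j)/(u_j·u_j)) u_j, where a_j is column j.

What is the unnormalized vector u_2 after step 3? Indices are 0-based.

u_2 = (668/371, 514/371, 295/371, -501/371)

Step 1: u_0 = a_0 = (3, 0, 0, 4).
Step 2: u_1 = a_1 − (2/25)·u_0 = (44/25, -3, -1, -33/25).
Step 3: u_2 = a_2 − (-12/25)·u_0 − (-76/371)·u_1 = (668/371, 514/371, 295/371, -501/371).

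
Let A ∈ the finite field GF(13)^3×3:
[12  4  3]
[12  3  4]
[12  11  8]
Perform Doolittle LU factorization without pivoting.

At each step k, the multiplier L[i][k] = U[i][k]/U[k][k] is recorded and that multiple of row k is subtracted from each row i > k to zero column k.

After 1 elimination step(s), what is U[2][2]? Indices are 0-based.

U[2][2] = 5

[col 0] pivot 12
  R1 -= 1*R0 → (0, 12, 1)  (L[1][0] := 1)
  R2 -= 1*R0 → (0, 7, 5)  (L[2][0] := 1)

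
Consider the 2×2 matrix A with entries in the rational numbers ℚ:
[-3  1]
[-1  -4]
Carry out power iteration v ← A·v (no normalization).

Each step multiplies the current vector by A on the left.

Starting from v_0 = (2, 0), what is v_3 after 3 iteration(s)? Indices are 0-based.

v_3 = (-34, -72)

v_0 = (2, 0).
v_1 = A·v_0 = (-6, -2).
v_2 = A·v_1 = (16, 14).
v_3 = A·v_2 = (-34, -72).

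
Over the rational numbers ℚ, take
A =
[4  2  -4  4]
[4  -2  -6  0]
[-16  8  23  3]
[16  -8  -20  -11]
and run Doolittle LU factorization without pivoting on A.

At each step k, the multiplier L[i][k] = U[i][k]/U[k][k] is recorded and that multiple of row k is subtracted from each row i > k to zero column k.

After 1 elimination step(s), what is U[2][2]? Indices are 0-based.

U[2][2] = 7

Step 1: pivot at (0,0) is 4.
  row1 ← row1 − (1)·row0  ⇒  L[1][0]=1, U row1=(0, -4, -2, -4)
  row2 ← row2 − (-4)·row0  ⇒  L[2][0]=-4, U row2=(0, 16, 7, 19)
  row3 ← row3 − (4)·row0  ⇒  L[3][0]=4, U row3=(0, -16, -4, -27)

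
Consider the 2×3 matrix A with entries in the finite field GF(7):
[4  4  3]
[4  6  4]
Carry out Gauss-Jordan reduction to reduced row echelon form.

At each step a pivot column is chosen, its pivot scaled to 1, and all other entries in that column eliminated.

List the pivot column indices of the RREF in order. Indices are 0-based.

pivot columns: 0, 1

[1] R0 /= 4  ⇒  (1, 1, 6)
     R1 -= 4·R0  ⇒  (0, 2, 1)
[2] R1 /= 2  ⇒  (0, 1, 4)
     R0 -= 1·R1  ⇒  (1, 0, 2)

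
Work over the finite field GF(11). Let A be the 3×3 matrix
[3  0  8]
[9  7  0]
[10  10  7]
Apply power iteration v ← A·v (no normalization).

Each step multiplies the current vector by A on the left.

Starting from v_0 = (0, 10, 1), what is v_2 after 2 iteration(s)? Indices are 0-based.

v_2 = (0, 1, 0)

v_0 = (0, 10, 1).
v_1 = A·v_0 = (8, 4, 8).
v_2 = A·v_1 = (0, 1, 0).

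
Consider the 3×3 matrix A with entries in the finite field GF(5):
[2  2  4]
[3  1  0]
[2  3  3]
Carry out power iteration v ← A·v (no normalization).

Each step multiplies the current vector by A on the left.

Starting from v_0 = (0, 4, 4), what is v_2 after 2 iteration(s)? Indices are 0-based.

v_2 = (2, 1, 2)

v_0 = (0, 4, 4).
v_1 = A·v_0 = (4, 4, 4).
v_2 = A·v_1 = (2, 1, 2).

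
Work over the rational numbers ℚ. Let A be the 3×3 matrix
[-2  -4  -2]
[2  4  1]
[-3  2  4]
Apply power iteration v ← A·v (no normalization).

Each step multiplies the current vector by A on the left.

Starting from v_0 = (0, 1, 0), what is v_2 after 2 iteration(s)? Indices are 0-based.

v_0 = (0, 1, 0).
v_1 = A·v_0 = (-4, 4, 2).
v_2 = A·v_1 = (-12, 10, 28).

v_2 = (-12, 10, 28)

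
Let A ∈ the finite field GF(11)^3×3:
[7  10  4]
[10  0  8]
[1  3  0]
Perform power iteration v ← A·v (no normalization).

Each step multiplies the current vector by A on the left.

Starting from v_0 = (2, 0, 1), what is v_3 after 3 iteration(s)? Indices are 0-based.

v_0 = (2, 0, 1).
v_1 = A·v_0 = (7, 6, 2).
v_2 = A·v_1 = (7, 9, 3).
v_3 = A·v_2 = (8, 6, 1).

v_3 = (8, 6, 1)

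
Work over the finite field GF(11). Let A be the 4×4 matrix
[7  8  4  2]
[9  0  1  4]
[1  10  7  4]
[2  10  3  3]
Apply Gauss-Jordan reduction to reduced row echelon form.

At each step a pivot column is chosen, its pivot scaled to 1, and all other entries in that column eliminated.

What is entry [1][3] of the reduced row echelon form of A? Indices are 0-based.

M[1][3] = 6

[1] R0 /= 7  ⇒  (1, 9, 10, 5)
     R1 -= 9·R0  ⇒  (0, 7, 10, 3)
     R2 -= 1·R0  ⇒  (0, 1, 8, 10)
     R3 -= 2·R0  ⇒  (0, 3, 5, 4)
[2] R1 /= 7  ⇒  (0, 1, 3, 2)
     R0 -= 9·R1  ⇒  (1, 0, 5, 9)
     R2 -= 1·R1  ⇒  (0, 0, 5, 8)
     R3 -= 3·R1  ⇒  (0, 0, 7, 9)
[3] R2 /= 5  ⇒  (0, 0, 1, 6)
     R0 -= 5·R2  ⇒  (1, 0, 0, 1)
     R1 -= 3·R2  ⇒  (0, 1, 0, 6)
     R3 -= 7·R2  ⇒  (0, 0, 0, 0)
column 3 empty below row 3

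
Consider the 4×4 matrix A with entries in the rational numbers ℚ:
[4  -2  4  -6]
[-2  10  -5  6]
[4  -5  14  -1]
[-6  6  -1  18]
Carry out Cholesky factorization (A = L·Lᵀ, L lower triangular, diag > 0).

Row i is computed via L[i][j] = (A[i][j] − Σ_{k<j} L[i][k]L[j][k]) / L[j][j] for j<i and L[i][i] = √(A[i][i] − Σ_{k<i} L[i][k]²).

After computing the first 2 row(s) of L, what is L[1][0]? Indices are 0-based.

Step 1: L[0][0] = √(4) = 2.
  L[1][0] = (-2) / L[0][0] = -1.
Step 2: L[1][1] = √(9) = 3.

L[1][0] = -1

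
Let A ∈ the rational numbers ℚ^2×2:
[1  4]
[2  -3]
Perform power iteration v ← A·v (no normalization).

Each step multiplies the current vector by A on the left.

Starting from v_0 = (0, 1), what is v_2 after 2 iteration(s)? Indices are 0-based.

v_2 = (-8, 17)

v_0 = (0, 1).
v_1 = A·v_0 = (4, -3).
v_2 = A·v_1 = (-8, 17).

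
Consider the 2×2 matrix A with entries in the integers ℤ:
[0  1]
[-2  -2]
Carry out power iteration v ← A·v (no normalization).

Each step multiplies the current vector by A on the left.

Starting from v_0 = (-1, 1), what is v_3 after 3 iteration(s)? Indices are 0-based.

v_3 = (-2, 4)

v_0 = (-1, 1).
v_1 = A·v_0 = (1, 0).
v_2 = A·v_1 = (0, -2).
v_3 = A·v_2 = (-2, 4).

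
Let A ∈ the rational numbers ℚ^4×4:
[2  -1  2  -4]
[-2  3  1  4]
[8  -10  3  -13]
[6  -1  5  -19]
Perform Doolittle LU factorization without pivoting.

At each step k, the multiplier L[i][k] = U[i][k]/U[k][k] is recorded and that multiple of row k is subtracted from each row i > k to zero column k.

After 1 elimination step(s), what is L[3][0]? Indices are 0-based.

Step 1: pivot at (0,0) is 2.
  row1 ← row1 − (-1)·row0  ⇒  L[1][0]=-1, U row1=(0, 2, 3, 0)
  row2 ← row2 − (4)·row0  ⇒  L[2][0]=4, U row2=(0, -6, -5, 3)
  row3 ← row3 − (3)·row0  ⇒  L[3][0]=3, U row3=(0, 2, -1, -7)

L[3][0] = 3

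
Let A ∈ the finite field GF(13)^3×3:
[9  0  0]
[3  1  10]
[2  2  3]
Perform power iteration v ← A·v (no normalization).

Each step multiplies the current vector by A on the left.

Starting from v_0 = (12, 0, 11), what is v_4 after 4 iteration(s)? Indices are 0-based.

v_0 = (12, 0, 11).
v_1 = A·v_0 = (4, 3, 5).
v_2 = A·v_1 = (10, 0, 3).
v_3 = A·v_2 = (12, 8, 3).
v_4 = A·v_3 = (4, 9, 10).

v_4 = (4, 9, 10)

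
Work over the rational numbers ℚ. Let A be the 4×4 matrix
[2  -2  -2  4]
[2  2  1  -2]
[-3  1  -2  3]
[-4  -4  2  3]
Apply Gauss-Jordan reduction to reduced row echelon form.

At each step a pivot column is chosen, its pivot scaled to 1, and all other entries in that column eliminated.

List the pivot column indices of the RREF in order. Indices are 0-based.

step 1: normalize row 0 (÷2) = (1, -1, -1, 2)
  row 1: subtract 2×row0 = (0, 4, 3, -6)
  row 2: subtract -3×row0 = (0, -2, -5, 9)
  row 3: subtract -4×row0 = (0, -8, -2, 11)
step 2: normalize row 1 (÷4) = (0, 1, 3/4, -3/2)
  row 0: subtract -1×row1 = (1, 0, -1/4, 1/2)
  row 2: subtract -2×row1 = (0, 0, -7/2, 6)
  row 3: subtract -8×row1 = (0, 0, 4, -1)
step 3: normalize row 2 (÷-7/2) = (0, 0, 1, -12/7)
  row 0: subtract -1/4×row2 = (1, 0, 0, 1/14)
  row 1: subtract 3/4×row2 = (0, 1, 0, -3/14)
  row 3: subtract 4×row2 = (0, 0, 0, 41/7)
step 4: normalize row 3 (÷41/7) = (0, 0, 0, 1)
  row 0: subtract 1/14×row3 = (1, 0, 0, 0)
  row 1: subtract -3/14×row3 = (0, 1, 0, 0)
  row 2: subtract -12/7×row3 = (0, 0, 1, 0)

pivot columns: 0, 1, 2, 3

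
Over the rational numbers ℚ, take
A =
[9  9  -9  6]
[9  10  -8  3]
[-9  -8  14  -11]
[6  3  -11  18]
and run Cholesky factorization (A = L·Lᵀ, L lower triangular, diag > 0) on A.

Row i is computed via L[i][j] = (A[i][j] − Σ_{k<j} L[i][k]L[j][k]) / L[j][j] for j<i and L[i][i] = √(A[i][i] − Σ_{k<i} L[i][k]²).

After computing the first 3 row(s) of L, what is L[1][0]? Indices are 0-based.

L[1][0] = 3

Step 1: L[0][0] = √(9) = 3.
  L[1][0] = (9) / L[0][0] = 3.
Step 2: L[1][1] = √(1) = 1.
  L[2][0] = (-9) / L[0][0] = -3.
  L[2][1] = (1) / L[1][1] = 1.
Step 3: L[2][2] = √(4) = 2.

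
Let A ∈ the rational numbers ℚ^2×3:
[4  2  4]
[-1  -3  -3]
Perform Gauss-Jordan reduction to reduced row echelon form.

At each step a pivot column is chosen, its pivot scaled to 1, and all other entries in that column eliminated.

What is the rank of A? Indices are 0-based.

step 1: normalize row 0 (÷4) = (1, 1/2, 1)
  row 1: subtract -1×row0 = (0, -5/2, -2)
step 2: normalize row 1 (÷-5/2) = (0, 1, 4/5)
  row 0: subtract 1/2×row1 = (1, 0, 3/5)

rank = 2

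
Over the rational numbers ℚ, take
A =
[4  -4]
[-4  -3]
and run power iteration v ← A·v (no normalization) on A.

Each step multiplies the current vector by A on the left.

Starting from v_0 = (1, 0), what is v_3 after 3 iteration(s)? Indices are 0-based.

v_3 = (144, -116)

v_0 = (1, 0).
v_1 = A·v_0 = (4, -4).
v_2 = A·v_1 = (32, -4).
v_3 = A·v_2 = (144, -116).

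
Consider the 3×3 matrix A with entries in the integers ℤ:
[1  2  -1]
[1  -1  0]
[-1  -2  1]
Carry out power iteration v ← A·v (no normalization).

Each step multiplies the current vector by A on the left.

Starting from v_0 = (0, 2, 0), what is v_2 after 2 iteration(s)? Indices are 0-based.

v_2 = (4, 6, -4)

v_0 = (0, 2, 0).
v_1 = A·v_0 = (4, -2, -4).
v_2 = A·v_1 = (4, 6, -4).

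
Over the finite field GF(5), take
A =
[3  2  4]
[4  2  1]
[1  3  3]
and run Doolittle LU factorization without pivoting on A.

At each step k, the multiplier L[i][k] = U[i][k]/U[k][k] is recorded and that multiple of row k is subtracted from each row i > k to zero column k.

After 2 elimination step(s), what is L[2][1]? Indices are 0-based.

L[2][1] = 4

k=0: U[0][0]=3
  eliminate (1,0): mult=3, new row 1: (0, 1, 4); set L[1][0]=3
  eliminate (2,0): mult=2, new row 2: (0, 4, 0); set L[2][0]=2
k=1: U[1][1]=1
  eliminate (2,1): mult=4, new row 2: (0, 0, 4); set L[2][1]=4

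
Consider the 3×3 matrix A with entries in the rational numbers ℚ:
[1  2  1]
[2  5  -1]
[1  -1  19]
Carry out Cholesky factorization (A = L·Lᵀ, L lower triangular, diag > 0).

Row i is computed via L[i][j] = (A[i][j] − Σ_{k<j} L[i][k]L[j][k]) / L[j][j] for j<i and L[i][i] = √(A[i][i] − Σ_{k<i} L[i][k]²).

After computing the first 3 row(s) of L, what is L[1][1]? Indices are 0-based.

L[1][1] = 1

Step 1: L[0][0] = √(1) = 1.
  L[1][0] = (2) / L[0][0] = 2.
Step 2: L[1][1] = √(1) = 1.
  L[2][0] = (1) / L[0][0] = 1.
  L[2][1] = (-3) / L[1][1] = -3.
Step 3: L[2][2] = √(9) = 3.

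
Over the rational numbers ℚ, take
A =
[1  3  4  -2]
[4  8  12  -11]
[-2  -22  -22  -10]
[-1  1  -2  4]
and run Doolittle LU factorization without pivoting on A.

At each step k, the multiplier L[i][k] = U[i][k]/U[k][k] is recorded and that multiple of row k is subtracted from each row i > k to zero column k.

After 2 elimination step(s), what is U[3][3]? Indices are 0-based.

[col 0] pivot 1
  R1 -= 4*R0 → (0, -4, -4, -3)  (L[1][0] := 4)
  R2 -= -2*R0 → (0, -16, -14, -14)  (L[2][0] := -2)
  R3 -= -1*R0 → (0, 4, 2, 2)  (L[3][0] := -1)
[col 1] pivot -4
  R2 -= 4*R1 → (0, 0, 2, -2)  (L[2][1] := 4)
  R3 -= -1*R1 → (0, 0, -2, -1)  (L[3][1] := -1)

U[3][3] = -1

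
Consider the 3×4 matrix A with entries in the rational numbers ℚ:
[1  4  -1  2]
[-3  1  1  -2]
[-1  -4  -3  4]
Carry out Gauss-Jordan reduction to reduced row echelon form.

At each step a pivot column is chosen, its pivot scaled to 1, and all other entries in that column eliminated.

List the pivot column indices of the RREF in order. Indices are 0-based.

pivot columns: 0, 1, 2

pivot(0,0)=1: scale R0 → (1, 4, -1, 2)
  clear (1,0): R1 −= (-3)R0 → (0, 13, -2, 4)
  clear (2,0): R2 −= (-1)R0 → (0, 0, -4, 6)
pivot(1,1)=13: scale R1 → (0, 1, -2/13, 4/13)
  clear (0,1): R0 −= (4)R1 → (1, 0, -5/13, 10/13)
pivot(2,2)=-4: scale R2 → (0, 0, 1, -3/2)
  clear (0,2): R0 −= (-5/13)R2 → (1, 0, 0, 5/26)
  clear (1,2): R1 −= (-2/13)R2 → (0, 1, 0, 1/13)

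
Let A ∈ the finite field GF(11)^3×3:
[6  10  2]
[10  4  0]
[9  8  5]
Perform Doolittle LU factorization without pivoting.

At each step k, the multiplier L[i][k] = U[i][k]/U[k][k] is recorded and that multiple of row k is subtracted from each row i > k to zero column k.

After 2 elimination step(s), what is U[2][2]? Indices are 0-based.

Step 1: pivot at (0,0) is 6.
  row1 ← row1 − (9)·row0  ⇒  L[1][0]=9, U row1=(0, 2, 4)
  row2 ← row2 − (7)·row0  ⇒  L[2][0]=7, U row2=(0, 4, 2)
Step 2: pivot at (1,1) is 2.
  row2 ← row2 − (2)·row1  ⇒  L[2][1]=2, U row2=(0, 0, 5)

U[2][2] = 5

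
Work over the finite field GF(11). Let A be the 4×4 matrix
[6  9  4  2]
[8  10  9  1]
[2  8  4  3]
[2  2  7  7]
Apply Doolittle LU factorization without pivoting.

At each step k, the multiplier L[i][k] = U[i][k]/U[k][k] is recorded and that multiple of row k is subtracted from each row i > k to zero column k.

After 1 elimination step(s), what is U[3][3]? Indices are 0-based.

U[3][3] = 10

k=0: U[0][0]=6
  eliminate (1,0): mult=5, new row 1: (0, 9, 0, 2); set L[1][0]=5
  eliminate (2,0): mult=4, new row 2: (0, 5, 10, 6); set L[2][0]=4
  eliminate (3,0): mult=4, new row 3: (0, 10, 2, 10); set L[3][0]=4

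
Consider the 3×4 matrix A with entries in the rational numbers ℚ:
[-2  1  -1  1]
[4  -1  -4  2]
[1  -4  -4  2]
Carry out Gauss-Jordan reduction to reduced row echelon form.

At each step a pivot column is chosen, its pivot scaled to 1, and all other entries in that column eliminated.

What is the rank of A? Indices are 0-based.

pivot(0,0)=-2: scale R0 → (1, -1/2, 1/2, -1/2)
  clear (1,0): R1 −= (4)R0 → (0, 1, -6, 4)
  clear (2,0): R2 −= (1)R0 → (0, -7/2, -9/2, 5/2)
pivot(1,1)=1: scale R1 → (0, 1, -6, 4)
  clear (0,1): R0 −= (-1/2)R1 → (1, 0, -5/2, 3/2)
  clear (2,1): R2 −= (-7/2)R1 → (0, 0, -51/2, 33/2)
pivot(2,2)=-51/2: scale R2 → (0, 0, 1, -11/17)
  clear (0,2): R0 −= (-5/2)R2 → (1, 0, 0, -2/17)
  clear (1,2): R1 −= (-6)R2 → (0, 1, 0, 2/17)

rank = 3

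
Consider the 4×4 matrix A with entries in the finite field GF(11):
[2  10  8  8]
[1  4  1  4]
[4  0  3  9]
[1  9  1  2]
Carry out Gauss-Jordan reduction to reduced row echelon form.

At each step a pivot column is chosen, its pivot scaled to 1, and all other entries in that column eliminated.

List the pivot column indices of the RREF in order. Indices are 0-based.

pivot columns: 0, 1, 2, 3

step 1: normalize row 0 (÷2) = (1, 5, 4, 4)
  row 1: subtract 1×row0 = (0, 10, 8, 0)
  row 2: subtract 4×row0 = (0, 2, 9, 4)
  row 3: subtract 1×row0 = (0, 4, 8, 9)
step 2: normalize row 1 (÷10) = (0, 1, 3, 0)
  row 0: subtract 5×row1 = (1, 0, 0, 4)
  row 2: subtract 2×row1 = (0, 0, 3, 4)
  row 3: subtract 4×row1 = (0, 0, 7, 9)
step 3: normalize row 2 (÷3) = (0, 0, 1, 5)
  row 1: subtract 3×row2 = (0, 1, 0, 7)
  row 3: subtract 7×row2 = (0, 0, 0, 7)
step 4: normalize row 3 (÷7) = (0, 0, 0, 1)
  row 0: subtract 4×row3 = (1, 0, 0, 0)
  row 1: subtract 7×row3 = (0, 1, 0, 0)
  row 2: subtract 5×row3 = (0, 0, 1, 0)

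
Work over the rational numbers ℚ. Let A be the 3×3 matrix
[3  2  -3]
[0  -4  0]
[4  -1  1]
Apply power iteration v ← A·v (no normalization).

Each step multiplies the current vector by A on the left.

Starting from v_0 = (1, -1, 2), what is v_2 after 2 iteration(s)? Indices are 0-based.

v_2 = (-28, -16, -17)

v_0 = (1, -1, 2).
v_1 = A·v_0 = (-5, 4, 7).
v_2 = A·v_1 = (-28, -16, -17).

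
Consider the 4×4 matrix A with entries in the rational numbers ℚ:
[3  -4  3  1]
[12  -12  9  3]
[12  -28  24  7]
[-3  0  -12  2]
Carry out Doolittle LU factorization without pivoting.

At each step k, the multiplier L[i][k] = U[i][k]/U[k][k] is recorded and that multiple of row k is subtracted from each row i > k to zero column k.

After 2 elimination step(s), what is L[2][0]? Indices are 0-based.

k=0: U[0][0]=3
  eliminate (1,0): mult=4, new row 1: (0, 4, -3, -1); set L[1][0]=4
  eliminate (2,0): mult=4, new row 2: (0, -12, 12, 3); set L[2][0]=4
  eliminate (3,0): mult=-1, new row 3: (0, -4, -9, 3); set L[3][0]=-1
k=1: U[1][1]=4
  eliminate (2,1): mult=-3, new row 2: (0, 0, 3, 0); set L[2][1]=-3
  eliminate (3,1): mult=-1, new row 3: (0, 0, -12, 2); set L[3][1]=-1

L[2][0] = 4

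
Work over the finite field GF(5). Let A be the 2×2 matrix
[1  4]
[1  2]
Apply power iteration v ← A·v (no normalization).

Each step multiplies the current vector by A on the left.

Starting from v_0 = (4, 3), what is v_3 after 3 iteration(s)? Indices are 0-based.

v_3 = (0, 3)

v_0 = (4, 3).
v_1 = A·v_0 = (1, 0).
v_2 = A·v_1 = (1, 1).
v_3 = A·v_2 = (0, 3).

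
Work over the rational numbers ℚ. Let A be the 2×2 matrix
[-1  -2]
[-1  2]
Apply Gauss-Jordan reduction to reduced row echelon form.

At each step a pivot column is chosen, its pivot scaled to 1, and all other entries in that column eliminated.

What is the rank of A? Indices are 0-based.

rank = 2

[1] R0 /= -1  ⇒  (1, 2)
     R1 -= -1·R0  ⇒  (0, 4)
[2] R1 /= 4  ⇒  (0, 1)
     R0 -= 2·R1  ⇒  (1, 0)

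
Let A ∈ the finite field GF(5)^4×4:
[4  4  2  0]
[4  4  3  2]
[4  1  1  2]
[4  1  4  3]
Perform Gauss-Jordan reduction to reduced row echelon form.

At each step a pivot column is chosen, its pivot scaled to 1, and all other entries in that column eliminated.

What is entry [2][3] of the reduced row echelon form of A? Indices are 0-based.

M[2][3] = 2

pivot(0,0)=4: scale R0 → (1, 1, 3, 0)
  clear (1,0): R1 −= (4)R0 → (0, 0, 1, 2)
  clear (2,0): R2 −= (4)R0 → (0, 2, 4, 2)
  clear (3,0): R3 −= (4)R0 → (0, 2, 2, 3)
pivot(1,1): swap R1↔R2
pivot(1,1)=2: scale R1 → (0, 1, 2, 1)
  clear (0,1): R0 −= (1)R1 → (1, 0, 1, 4)
  clear (3,1): R3 −= (2)R1 → (0, 0, 3, 1)
pivot(2,2)=1: scale R2 → (0, 0, 1, 2)
  clear (0,2): R0 −= (1)R2 → (1, 0, 0, 2)
  clear (1,2): R1 −= (2)R2 → (0, 1, 0, 2)
  clear (3,2): R3 −= (3)R2 → (0, 0, 0, 0)
col 3: no nonzero at/below row 3; advance.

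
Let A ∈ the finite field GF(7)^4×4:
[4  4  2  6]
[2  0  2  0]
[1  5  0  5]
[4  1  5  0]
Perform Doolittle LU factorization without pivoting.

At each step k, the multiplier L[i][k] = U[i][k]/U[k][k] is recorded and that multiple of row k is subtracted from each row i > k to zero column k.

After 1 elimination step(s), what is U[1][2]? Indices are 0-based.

[col 0] pivot 4
  R1 -= 4*R0 → (0, 5, 1, 4)  (L[1][0] := 4)
  R2 -= 2*R0 → (0, 4, 3, 0)  (L[2][0] := 2)
  R3 -= 1*R0 → (0, 4, 3, 1)  (L[3][0] := 1)

U[1][2] = 1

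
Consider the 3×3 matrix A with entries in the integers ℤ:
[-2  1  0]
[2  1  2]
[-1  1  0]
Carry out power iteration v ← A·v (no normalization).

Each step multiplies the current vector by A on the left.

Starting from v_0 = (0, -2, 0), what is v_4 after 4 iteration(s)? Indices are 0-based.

v_0 = (0, -2, 0).
v_1 = A·v_0 = (-2, -2, -2).
v_2 = A·v_1 = (2, -10, 0).
v_3 = A·v_2 = (-14, -6, -12).
v_4 = A·v_3 = (22, -58, 8).

v_4 = (22, -58, 8)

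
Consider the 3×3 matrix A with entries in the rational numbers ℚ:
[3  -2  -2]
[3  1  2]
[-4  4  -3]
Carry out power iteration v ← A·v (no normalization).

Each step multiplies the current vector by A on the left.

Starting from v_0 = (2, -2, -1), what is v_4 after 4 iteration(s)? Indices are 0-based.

v_0 = (2, -2, -1).
v_1 = A·v_0 = (12, 2, -13).
v_2 = A·v_1 = (58, 12, -1).
v_3 = A·v_2 = (152, 184, -181).
v_4 = A·v_3 = (450, 278, 671).

v_4 = (450, 278, 671)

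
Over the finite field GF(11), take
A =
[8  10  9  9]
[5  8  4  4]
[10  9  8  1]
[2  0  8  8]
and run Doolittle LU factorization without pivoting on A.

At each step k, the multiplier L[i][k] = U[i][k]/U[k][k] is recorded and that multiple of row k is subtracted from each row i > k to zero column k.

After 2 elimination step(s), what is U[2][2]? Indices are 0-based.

U[2][2] = 10

Step 1: pivot at (0,0) is 8.
  row1 ← row1 − (2)·row0  ⇒  L[1][0]=2, U row1=(0, 10, 8, 8)
  row2 ← row2 − (4)·row0  ⇒  L[2][0]=4, U row2=(0, 2, 5, 9)
  row3 ← row3 − (3)·row0  ⇒  L[3][0]=3, U row3=(0, 3, 3, 3)
Step 2: pivot at (1,1) is 10.
  row2 ← row2 − (9)·row1  ⇒  L[2][1]=9, U row2=(0, 0, 10, 3)
  row3 ← row3 − (8)·row1  ⇒  L[3][1]=8, U row3=(0, 0, 5, 5)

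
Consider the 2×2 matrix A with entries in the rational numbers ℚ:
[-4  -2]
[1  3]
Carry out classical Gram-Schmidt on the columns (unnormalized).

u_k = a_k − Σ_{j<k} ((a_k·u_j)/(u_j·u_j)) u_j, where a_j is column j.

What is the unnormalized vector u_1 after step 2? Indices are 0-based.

Step 1: u_0 = a_0 = (-4, 1).
Step 2: u_1 = a_1 − (11/17)·u_0 = (10/17, 40/17).

u_1 = (10/17, 40/17)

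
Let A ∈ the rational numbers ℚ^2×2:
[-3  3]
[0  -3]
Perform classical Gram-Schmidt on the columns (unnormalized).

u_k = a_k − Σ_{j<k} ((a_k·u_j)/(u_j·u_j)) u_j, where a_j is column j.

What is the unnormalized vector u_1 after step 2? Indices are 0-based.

Step 1: u_0 = a_0 = (-3, 0).
Step 2: u_1 = a_1 − (-1)·u_0 = (0, -3).

u_1 = (0, -3)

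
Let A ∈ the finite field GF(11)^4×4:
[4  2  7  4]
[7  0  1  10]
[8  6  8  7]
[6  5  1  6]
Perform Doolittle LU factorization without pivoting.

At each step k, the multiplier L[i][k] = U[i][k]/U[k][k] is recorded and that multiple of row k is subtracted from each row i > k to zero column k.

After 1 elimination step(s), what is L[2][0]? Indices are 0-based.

[col 0] pivot 4
  R1 -= 10*R0 → (0, 2, 8, 3)  (L[1][0] := 10)
  R2 -= 2*R0 → (0, 2, 5, 10)  (L[2][0] := 2)
  R3 -= 7*R0 → (0, 2, 7, 0)  (L[3][0] := 7)

L[2][0] = 2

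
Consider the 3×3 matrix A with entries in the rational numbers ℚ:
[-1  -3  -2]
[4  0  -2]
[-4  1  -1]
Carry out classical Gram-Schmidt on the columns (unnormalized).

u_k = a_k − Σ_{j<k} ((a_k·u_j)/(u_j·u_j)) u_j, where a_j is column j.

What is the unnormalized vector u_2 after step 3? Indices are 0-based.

u_2 = (-184/329, -598/329, -552/329)

Step 1: u_0 = a_0 = (-1, 4, -4).
Step 2: u_1 = a_1 − (-1/33)·u_0 = (-100/33, 4/33, 29/33).
Step 3: u_2 = a_2 − (-2/33)·u_0 − (163/329)·u_1 = (-184/329, -598/329, -552/329).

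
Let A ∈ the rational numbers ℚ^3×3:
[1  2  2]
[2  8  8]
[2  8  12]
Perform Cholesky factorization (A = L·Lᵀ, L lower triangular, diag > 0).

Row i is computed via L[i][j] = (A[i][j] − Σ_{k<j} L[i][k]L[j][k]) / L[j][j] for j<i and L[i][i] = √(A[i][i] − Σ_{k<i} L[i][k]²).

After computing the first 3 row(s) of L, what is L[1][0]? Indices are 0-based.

Step 1: L[0][0] = √(1) = 1.
  L[1][0] = (2) / L[0][0] = 2.
Step 2: L[1][1] = √(4) = 2.
  L[2][0] = (2) / L[0][0] = 2.
  L[2][1] = (4) / L[1][1] = 2.
Step 3: L[2][2] = √(4) = 2.

L[1][0] = 2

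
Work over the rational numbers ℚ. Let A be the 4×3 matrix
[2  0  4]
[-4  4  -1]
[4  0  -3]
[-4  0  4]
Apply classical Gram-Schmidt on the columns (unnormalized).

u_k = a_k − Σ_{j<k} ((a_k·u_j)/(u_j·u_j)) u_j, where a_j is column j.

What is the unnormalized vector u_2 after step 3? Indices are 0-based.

Step 1: u_0 = a_0 = (2, -4, 4, -4).
Step 2: u_1 = a_1 − (-4/13)·u_0 = (8/13, 36/13, 16/13, -16/13).
Step 3: u_2 = a_2 − (-4/13)·u_0 − (-29/36)·u_1 = (46/9, 0, -7/9, 16/9).

u_2 = (46/9, 0, -7/9, 16/9)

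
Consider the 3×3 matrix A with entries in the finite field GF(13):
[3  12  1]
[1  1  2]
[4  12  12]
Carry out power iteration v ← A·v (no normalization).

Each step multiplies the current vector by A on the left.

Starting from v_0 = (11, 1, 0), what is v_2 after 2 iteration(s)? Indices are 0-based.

v_2 = (10, 0, 8)

v_0 = (11, 1, 0).
v_1 = A·v_0 = (6, 12, 4).
v_2 = A·v_1 = (10, 0, 8).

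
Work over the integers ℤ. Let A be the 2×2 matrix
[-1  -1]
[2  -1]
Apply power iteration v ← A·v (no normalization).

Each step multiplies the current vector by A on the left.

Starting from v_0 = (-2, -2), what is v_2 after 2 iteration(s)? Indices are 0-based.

v_0 = (-2, -2).
v_1 = A·v_0 = (4, -2).
v_2 = A·v_1 = (-2, 10).

v_2 = (-2, 10)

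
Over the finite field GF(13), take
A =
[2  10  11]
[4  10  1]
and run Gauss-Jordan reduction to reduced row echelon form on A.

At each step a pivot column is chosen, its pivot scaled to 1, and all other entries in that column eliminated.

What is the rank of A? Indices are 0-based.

rank = 2

step 1: normalize row 0 (÷2) = (1, 5, 12)
  row 1: subtract 4×row0 = (0, 3, 5)
step 2: normalize row 1 (÷3) = (0, 1, 6)
  row 0: subtract 5×row1 = (1, 0, 8)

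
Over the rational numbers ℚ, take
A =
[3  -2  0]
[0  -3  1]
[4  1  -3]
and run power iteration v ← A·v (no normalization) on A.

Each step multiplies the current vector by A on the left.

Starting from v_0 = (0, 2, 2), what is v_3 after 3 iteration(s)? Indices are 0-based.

v_3 = (-28, -32, 16)

v_0 = (0, 2, 2).
v_1 = A·v_0 = (-4, -4, -4).
v_2 = A·v_1 = (-4, 8, -8).
v_3 = A·v_2 = (-28, -32, 16).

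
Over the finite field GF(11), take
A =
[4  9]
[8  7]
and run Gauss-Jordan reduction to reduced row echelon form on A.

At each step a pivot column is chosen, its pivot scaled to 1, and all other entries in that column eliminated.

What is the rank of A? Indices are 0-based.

rank = 1

step 1: normalize row 0 (÷4) = (1, 5)
  row 1: subtract 8×row0 = (0, 0)
skip col 1 (zero from row 1)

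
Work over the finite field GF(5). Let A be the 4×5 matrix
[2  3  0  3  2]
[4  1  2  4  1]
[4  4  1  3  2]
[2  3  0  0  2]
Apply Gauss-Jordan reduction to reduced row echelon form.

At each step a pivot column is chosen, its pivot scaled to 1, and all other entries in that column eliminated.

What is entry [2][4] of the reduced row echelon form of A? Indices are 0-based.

pivot(0,0)=2: scale R0 → (1, 4, 0, 4, 1)
  clear (1,0): R1 −= (4)R0 → (0, 0, 2, 3, 2)
  clear (2,0): R2 −= (4)R0 → (0, 3, 1, 2, 3)
  clear (3,0): R3 −= (2)R0 → (0, 0, 0, 2, 0)
pivot(1,1): swap R1↔R2
pivot(1,1)=3: scale R1 → (0, 1, 2, 4, 1)
  clear (0,1): R0 −= (4)R1 → (1, 0, 2, 3, 2)
pivot(2,2)=2: scale R2 → (0, 0, 1, 4, 1)
  clear (0,2): R0 −= (2)R2 → (1, 0, 0, 0, 0)
  clear (1,2): R1 −= (2)R2 → (0, 1, 0, 1, 4)
pivot(3,3)=2: scale R3 → (0, 0, 0, 1, 0)
  clear (1,3): R1 −= (1)R3 → (0, 1, 0, 0, 4)
  clear (2,3): R2 −= (4)R3 → (0, 0, 1, 0, 1)

M[2][4] = 1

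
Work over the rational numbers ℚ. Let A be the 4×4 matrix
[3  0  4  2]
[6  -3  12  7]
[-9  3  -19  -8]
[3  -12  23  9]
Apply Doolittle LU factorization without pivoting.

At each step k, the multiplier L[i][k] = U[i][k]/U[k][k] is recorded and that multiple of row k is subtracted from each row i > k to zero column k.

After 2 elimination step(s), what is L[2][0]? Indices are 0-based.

k=0: U[0][0]=3
  eliminate (1,0): mult=2, new row 1: (0, -3, 4, 3); set L[1][0]=2
  eliminate (2,0): mult=-3, new row 2: (0, 3, -7, -2); set L[2][0]=-3
  eliminate (3,0): mult=1, new row 3: (0, -12, 19, 7); set L[3][0]=1
k=1: U[1][1]=-3
  eliminate (2,1): mult=-1, new row 2: (0, 0, -3, 1); set L[2][1]=-1
  eliminate (3,1): mult=4, new row 3: (0, 0, 3, -5); set L[3][1]=4

L[2][0] = -3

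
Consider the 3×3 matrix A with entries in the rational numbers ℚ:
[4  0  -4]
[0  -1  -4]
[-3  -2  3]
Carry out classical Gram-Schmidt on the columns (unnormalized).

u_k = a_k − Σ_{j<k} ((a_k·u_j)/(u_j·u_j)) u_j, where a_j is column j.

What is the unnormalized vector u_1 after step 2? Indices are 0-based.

u_1 = (-24/25, -1, -32/25)

Step 1: u_0 = a_0 = (4, 0, -3).
Step 2: u_1 = a_1 − (6/25)·u_0 = (-24/25, -1, -32/25).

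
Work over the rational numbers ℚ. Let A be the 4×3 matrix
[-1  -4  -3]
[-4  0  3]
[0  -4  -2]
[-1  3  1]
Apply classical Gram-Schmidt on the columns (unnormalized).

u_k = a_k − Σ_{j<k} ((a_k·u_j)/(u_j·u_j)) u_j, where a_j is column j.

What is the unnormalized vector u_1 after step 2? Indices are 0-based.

Step 1: u_0 = a_0 = (-1, -4, 0, -1).
Step 2: u_1 = a_1 − (1/18)·u_0 = (-71/18, 2/9, -4, 55/18).

u_1 = (-71/18, 2/9, -4, 55/18)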